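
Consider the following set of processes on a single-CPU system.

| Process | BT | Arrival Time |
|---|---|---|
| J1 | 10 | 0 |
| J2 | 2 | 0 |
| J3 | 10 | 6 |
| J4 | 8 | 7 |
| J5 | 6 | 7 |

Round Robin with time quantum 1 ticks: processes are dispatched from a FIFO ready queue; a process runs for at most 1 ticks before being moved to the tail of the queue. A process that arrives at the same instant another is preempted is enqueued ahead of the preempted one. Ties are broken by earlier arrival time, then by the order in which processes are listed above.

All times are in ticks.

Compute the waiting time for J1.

Gantt: | J1 0-1 | J2 1-2 | J1 2-3 | J2 3-4 | J1 4-6 | J3 6-7 | J1 7-8 | J4 8-9 | J5 9-10 | J3 10-11 | J1 11-12 | J4 12-13 | J5 13-14 | J3 14-15 | J1 15-16 | J4 16-17 | J5 17-18 | J3 18-19 | J1 19-20 | J4 20-21 | J5 21-22 | J3 22-23 | J1 23-24 | J4 24-25 | J5 25-26 | J3 26-27 | J1 27-28 | J4 28-29 | J5 29-30 | J3 30-31 | J4 31-32 | J3 32-33 | J4 33-34 | J3 34-36 |
Completion: J1=28  J2=4  J3=36  J4=34  J5=30
Waiting(J1) = turnaround − burst = 28 − 10 = 18

18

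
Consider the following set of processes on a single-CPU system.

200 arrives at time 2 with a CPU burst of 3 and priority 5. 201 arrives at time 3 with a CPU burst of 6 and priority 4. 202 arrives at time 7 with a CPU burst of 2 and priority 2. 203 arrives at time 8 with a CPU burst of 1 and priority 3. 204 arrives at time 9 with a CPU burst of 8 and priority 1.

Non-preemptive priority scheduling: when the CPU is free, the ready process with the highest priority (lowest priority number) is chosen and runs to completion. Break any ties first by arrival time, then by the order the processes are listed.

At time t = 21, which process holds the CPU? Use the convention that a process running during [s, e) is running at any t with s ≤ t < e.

203

Timeline: | idle 0-2 | 200 2-5 | 201 5-11 | 204 11-19 | 202 19-21 | 203 21-22 |
Completion: 200=5  201=11  202=21  203=22  204=19
Turnaround (C−A): 200=3  201=8  202=14  203=14  204=10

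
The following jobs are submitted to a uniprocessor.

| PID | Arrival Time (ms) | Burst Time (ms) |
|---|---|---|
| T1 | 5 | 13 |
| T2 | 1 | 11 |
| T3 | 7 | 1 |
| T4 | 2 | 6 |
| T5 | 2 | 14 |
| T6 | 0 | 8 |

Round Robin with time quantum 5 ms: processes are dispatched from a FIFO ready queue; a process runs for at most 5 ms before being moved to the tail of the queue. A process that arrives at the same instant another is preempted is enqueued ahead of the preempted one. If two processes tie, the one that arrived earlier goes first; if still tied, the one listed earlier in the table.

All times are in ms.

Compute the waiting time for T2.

Schedule: | T6 0-5 | T2 5-10 | T4 10-15 | T5 15-20 | T1 20-25 | T6 25-28 | T3 28-29 | T2 29-34 | T4 34-35 | T5 35-40 | T1 40-45 | T2 45-46 | T5 46-50 | T1 50-53 |
Completion: T1=53  T2=46  T3=29  T4=35  T5=50  T6=28
Turnaround (C−A): T1=48  T2=45  T3=22  T4=33  T5=48  T6=28
Waiting(T2) = turnaround − burst = 45 − 11 = 34

34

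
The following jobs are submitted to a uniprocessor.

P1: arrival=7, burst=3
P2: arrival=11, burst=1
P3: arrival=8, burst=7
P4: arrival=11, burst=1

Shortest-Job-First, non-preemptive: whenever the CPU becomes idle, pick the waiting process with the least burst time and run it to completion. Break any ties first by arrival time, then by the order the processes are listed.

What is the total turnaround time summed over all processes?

Timeline: | idle 0-7 | P1 7-10 | P3 10-17 | P2 17-18 | P4 18-19 |
Completion: P1=10  P2=18  P3=17  P4=19
Turnaround = completion − arrival: P1=3, P2=7, P3=9, P4=8
Total turnaround = 3 + 7 + 9 + 8 = 27

27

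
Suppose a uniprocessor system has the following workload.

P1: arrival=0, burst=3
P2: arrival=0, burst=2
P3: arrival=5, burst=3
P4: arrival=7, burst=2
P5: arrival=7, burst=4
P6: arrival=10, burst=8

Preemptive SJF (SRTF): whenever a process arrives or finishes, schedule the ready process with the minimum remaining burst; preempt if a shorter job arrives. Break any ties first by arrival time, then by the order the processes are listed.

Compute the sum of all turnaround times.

32

Gantt: | P2 0-2 | P1 2-5 | P3 5-8 | P4 8-10 | P5 10-14 | P6 14-22 |
Completion: P1=5  P2=2  P3=8  P4=10  P5=14  P6=22
Turnaround (C−A): P1=5  P2=2  P3=3  P4=3  P5=7  P6=12
Turnaround = completion − arrival: P1=5, P2=2, P3=3, P4=3, P5=7, P6=12
Total turnaround = 5 + 2 + 3 + 3 + 7 + 12 = 32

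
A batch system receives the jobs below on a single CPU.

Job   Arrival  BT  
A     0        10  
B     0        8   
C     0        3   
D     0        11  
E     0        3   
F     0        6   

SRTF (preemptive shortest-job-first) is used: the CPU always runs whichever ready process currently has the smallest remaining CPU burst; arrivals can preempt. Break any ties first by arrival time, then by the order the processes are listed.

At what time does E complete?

6

Schedule: | C 0-3 | E 3-6 | F 6-12 | B 12-20 | A 20-30 | D 30-41 |
Completion: A=30  B=20  C=3  D=41  E=6  F=12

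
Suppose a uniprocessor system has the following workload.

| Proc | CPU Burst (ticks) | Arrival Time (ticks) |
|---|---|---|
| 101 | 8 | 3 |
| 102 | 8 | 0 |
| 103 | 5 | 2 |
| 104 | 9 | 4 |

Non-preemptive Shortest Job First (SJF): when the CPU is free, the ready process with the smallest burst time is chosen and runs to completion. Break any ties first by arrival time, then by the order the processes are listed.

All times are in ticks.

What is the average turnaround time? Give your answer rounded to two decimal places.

15.75

Timeline: | 102 0-8 | 103 8-13 | 101 13-21 | 104 21-30 |
Completion: 101=21  102=8  103=13  104=30
Turnaround (C−A): 101=18  102=8  103=11  104=26
Turnaround times: 101=18, 102=8, 103=11, 104=26
Average turnaround = (18+8+11+26) / 4 = 63/4 = 15.75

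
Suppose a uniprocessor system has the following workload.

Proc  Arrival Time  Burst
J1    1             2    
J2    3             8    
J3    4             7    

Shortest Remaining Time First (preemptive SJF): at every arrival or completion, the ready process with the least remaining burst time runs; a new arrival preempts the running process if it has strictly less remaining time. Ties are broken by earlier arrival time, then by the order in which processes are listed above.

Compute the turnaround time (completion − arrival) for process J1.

2

Schedule: | idle 0-1 | J1 1-3 | J2 3-11 | J3 11-18 |
Completion: J1=3  J2=11  J3=18
Turnaround (C−A): J1=2  J2=8  J3=14
Turnaround(J1) = completion − arrival = 3 − 1 = 2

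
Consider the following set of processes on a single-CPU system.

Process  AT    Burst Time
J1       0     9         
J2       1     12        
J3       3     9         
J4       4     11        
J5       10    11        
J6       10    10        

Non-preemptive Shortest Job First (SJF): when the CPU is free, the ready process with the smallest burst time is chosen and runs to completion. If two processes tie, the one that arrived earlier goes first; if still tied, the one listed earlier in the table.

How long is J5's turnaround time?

Schedule: | J1 0-9 | J3 9-18 | J6 18-28 | J4 28-39 | J5 39-50 | J2 50-62 |
Completion: J1=9  J2=62  J3=18  J4=39  J5=50  J6=28
Turnaround (C−A): J1=9  J2=61  J3=15  J4=35  J5=40  J6=18
Turnaround(J5) = completion − arrival = 50 − 10 = 40

40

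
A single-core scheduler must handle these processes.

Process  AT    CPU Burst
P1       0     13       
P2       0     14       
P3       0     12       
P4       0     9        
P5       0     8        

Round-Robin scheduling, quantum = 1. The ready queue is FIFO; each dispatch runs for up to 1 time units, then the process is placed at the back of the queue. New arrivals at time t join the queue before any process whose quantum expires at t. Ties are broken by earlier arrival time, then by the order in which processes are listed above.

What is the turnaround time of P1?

Timeline: | P1 0-1 | P2 1-2 | P3 2-3 | P4 3-4 | P5 4-5 | P1 5-6 | P2 6-7 | P3 7-8 | P4 8-9 | P5 9-10 | P1 10-11 | P2 11-12 | P3 12-13 | P4 13-14 | P5 14-15 | P1 15-16 | P2 16-17 | P3 17-18 | P4 18-19 | P5 19-20 | P1 20-21 | P2 21-22 | P3 22-23 | P4 23-24 | P5 24-25 | P1 25-26 | P2 26-27 | P3 27-28 | P4 28-29 | P5 29-30 | P1 30-31 | P2 31-32 | P3 32-33 | P4 33-34 | P5 34-35 | P1 35-36 | P2 36-37 | P3 37-38 | P4 38-39 | P5 39-40 | P1 40-41 | P2 41-42 | P3 42-43 | P4 43-44 | P1 44-45 | P2 45-46 | P3 46-47 | P1 47-48 | P2 48-49 | P3 49-50 | P1 50-51 | P2 51-52 | P3 52-53 | P1 53-54 | P2 54-56 |
Completion: P1=54  P2=56  P3=53  P4=44  P5=40
Turnaround(P1) = completion − arrival = 54 − 0 = 54

54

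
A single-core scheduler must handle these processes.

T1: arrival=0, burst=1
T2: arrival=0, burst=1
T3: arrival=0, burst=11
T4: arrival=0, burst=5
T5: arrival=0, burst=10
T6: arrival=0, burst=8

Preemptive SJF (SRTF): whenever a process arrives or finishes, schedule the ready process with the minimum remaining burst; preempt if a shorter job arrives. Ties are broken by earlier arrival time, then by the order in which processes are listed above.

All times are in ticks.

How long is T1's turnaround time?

1

Timeline: | T1 0-1 | T2 1-2 | T4 2-7 | T6 7-15 | T5 15-25 | T3 25-36 |
Completion: T1=1  T2=2  T3=36  T4=7  T5=25  T6=15
Turnaround (C−A): T1=1  T2=2  T3=36  T4=7  T5=25  T6=15
Turnaround(T1) = completion − arrival = 1 − 0 = 1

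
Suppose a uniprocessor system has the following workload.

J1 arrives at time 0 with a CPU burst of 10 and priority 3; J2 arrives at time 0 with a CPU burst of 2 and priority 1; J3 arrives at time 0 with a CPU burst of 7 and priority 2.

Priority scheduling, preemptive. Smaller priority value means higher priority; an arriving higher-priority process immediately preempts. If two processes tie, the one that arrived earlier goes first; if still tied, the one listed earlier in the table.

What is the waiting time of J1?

9

Gantt: | J2 0-2 | J3 2-9 | J1 9-19 |
Completion: J1=19  J2=2  J3=9
Turnaround (C−A): J1=19  J2=2  J3=9
Waiting(J1) = turnaround − burst = 19 − 10 = 9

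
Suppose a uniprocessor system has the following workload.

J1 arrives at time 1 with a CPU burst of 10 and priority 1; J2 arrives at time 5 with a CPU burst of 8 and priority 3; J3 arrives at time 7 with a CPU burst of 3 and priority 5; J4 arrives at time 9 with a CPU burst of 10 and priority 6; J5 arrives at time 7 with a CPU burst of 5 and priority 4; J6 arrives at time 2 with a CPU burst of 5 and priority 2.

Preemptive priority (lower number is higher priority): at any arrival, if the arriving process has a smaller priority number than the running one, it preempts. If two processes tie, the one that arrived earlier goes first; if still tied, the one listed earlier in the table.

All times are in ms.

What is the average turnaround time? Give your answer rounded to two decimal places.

20.50

Timeline: | idle 0-1 | J1 1-11 | J6 11-16 | J2 16-24 | J5 24-29 | J3 29-32 | J4 32-42 |
Completion: J1=11  J2=24  J3=32  J4=42  J5=29  J6=16
Turnaround (C−A): J1=10  J2=19  J3=25  J4=33  J5=22  J6=14
Turnaround times: J1=10, J2=19, J3=25, J4=33, J5=22, J6=14
Average turnaround = (10+19+25+33+22+14) / 6 = 123/6 = 20.50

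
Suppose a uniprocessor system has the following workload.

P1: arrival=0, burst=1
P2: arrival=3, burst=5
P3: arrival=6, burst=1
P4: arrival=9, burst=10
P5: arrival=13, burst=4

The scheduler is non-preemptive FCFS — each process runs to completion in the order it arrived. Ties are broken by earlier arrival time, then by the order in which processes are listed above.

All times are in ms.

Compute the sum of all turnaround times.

29

Gantt: | P1 0-1 | idle 1-3 | P2 3-8 | P3 8-9 | P4 9-19 | P5 19-23 |
Completion: P1=1  P2=8  P3=9  P4=19  P5=23
Turnaround = completion − arrival: P1=1, P2=5, P3=3, P4=10, P5=10
Total turnaround = 1 + 5 + 3 + 10 + 10 = 29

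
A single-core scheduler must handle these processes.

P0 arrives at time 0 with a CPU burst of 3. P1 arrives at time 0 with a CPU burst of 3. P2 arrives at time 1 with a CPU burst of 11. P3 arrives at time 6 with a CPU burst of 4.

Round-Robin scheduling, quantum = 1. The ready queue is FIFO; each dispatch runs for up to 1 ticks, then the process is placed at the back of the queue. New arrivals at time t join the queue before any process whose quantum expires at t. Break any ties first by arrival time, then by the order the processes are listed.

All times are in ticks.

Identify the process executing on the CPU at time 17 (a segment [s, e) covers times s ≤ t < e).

Gantt: | P0 0-1 | P1 1-2 | P2 2-3 | P0 3-4 | P1 4-5 | P2 5-6 | P0 6-7 | P1 7-8 | P3 8-9 | P2 9-10 | P3 10-11 | P2 11-12 | P3 12-13 | P2 13-14 | P3 14-15 | P2 15-21 |
Completion: P0=7  P1=8  P2=21  P3=15
Turnaround (C−A): P0=7  P1=8  P2=20  P3=9

P2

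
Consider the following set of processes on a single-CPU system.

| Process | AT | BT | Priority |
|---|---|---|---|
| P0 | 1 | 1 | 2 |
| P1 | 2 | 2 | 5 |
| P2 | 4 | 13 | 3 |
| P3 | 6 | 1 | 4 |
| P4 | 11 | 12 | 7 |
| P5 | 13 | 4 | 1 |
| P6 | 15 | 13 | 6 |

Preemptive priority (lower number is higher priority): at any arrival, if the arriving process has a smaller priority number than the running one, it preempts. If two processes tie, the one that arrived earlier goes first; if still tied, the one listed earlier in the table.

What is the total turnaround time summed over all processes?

96

Schedule: | idle 0-1 | P0 1-2 | P1 2-4 | P2 4-13 | P5 13-17 | P2 17-21 | P3 21-22 | P6 22-35 | P4 35-47 |
Completion: P0=2  P1=4  P2=21  P3=22  P4=47  P5=17  P6=35
Turnaround (C−A): P0=1  P1=2  P2=17  P3=16  P4=36  P5=4  P6=20
Turnaround = completion − arrival: P0=1, P1=2, P2=17, P3=16, P4=36, P5=4, P6=20
Total turnaround = 1 + 2 + 17 + 16 + 36 + 4 + 20 = 96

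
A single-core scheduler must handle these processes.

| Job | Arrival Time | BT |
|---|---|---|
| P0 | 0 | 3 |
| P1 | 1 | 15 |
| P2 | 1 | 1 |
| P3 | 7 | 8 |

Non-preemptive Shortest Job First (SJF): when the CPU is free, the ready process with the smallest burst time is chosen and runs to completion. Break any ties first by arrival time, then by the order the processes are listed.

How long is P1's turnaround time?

18

Gantt: | P0 0-3 | P2 3-4 | P1 4-19 | P3 19-27 |
Completion: P0=3  P1=19  P2=4  P3=27
Turnaround(P1) = completion − arrival = 19 − 1 = 18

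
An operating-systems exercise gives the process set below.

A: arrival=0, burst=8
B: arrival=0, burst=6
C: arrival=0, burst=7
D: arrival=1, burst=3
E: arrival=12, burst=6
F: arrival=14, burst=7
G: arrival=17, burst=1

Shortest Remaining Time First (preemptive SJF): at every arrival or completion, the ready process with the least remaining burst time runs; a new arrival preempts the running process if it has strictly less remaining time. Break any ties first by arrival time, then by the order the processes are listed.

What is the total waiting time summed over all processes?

56

Schedule: | B 0-1 | D 1-4 | B 4-9 | C 9-16 | E 16-17 | G 17-18 | E 18-23 | F 23-30 | A 30-38 |
Completion: A=38  B=9  C=16  D=4  E=23  F=30  G=18
Turnaround (C−A): A=38  B=9  C=16  D=3  E=11  F=16  G=1
Waiting = turnaround − burst: A=30, B=3, C=9, D=0, E=5, F=9, G=0
Total waiting = 30 + 3 + 9 + 0 + 5 + 9 + 0 = 56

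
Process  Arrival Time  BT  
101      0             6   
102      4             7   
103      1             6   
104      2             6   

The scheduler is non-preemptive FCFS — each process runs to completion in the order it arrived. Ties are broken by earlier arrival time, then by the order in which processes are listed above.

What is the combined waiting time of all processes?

29

Timeline: | 101 0-6 | 103 6-12 | 104 12-18 | 102 18-25 |
Completion: 101=6  102=25  103=12  104=18
Waiting = turnaround − burst: 101=0, 102=14, 103=5, 104=10
Total waiting = 0 + 14 + 5 + 10 = 29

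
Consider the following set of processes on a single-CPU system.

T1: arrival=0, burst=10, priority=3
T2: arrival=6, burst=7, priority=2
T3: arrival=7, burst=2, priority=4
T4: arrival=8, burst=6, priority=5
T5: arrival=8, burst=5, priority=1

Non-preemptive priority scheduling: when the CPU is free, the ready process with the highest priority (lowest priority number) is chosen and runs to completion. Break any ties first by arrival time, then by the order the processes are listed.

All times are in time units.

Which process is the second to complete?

T5

Timeline: | T1 0-10 | T5 10-15 | T2 15-22 | T3 22-24 | T4 24-30 |
Completion: T1=10  T2=22  T3=24  T4=30  T5=15
Turnaround (C−A): T1=10  T2=16  T3=17  T4=22  T5=7
Finish order: T1 → T5 → T2 → T3 → T4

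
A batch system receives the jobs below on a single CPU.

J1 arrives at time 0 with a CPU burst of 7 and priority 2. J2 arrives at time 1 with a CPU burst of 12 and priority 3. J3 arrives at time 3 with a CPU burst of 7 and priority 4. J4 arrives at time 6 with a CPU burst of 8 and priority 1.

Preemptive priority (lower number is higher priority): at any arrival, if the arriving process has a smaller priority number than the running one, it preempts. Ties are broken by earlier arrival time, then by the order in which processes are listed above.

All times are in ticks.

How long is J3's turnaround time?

Schedule: | J1 0-6 | J4 6-14 | J1 14-15 | J2 15-27 | J3 27-34 |
Completion: J1=15  J2=27  J3=34  J4=14
Turnaround (C−A): J1=15  J2=26  J3=31  J4=8
Turnaround(J3) = completion − arrival = 34 − 3 = 31

31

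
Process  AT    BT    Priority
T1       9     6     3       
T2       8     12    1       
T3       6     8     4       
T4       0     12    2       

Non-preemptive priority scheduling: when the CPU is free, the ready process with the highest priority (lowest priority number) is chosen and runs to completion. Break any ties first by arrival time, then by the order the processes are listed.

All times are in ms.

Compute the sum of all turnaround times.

Gantt: | T4 0-12 | T2 12-24 | T1 24-30 | T3 30-38 |
Completion: T1=30  T2=24  T3=38  T4=12
Turnaround (C−A): T1=21  T2=16  T3=32  T4=12
Turnaround = completion − arrival: T1=21, T2=16, T3=32, T4=12
Total turnaround = 21 + 16 + 32 + 12 = 81

81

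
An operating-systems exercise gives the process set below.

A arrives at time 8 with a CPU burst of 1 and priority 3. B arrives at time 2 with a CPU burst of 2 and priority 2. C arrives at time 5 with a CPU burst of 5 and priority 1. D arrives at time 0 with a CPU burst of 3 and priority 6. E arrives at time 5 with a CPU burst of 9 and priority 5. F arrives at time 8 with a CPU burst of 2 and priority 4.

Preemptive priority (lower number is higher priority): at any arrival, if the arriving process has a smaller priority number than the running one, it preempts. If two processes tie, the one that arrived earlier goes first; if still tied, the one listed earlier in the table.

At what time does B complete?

4

Timeline: | D 0-2 | B 2-4 | D 4-5 | C 5-10 | A 10-11 | F 11-13 | E 13-22 |
Completion: A=11  B=4  C=10  D=5  E=22  F=13
Turnaround (C−A): A=3  B=2  C=5  D=5  E=17  F=5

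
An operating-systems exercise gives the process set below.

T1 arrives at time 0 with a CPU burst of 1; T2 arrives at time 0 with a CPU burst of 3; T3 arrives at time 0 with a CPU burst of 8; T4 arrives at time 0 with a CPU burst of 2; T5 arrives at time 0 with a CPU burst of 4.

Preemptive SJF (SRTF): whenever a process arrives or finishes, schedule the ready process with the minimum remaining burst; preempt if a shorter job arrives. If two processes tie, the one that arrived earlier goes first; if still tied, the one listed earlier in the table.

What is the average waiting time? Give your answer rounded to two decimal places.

4.00

Gantt: | T1 0-1 | T4 1-3 | T2 3-6 | T5 6-10 | T3 10-18 |
Completion: T1=1  T2=6  T3=18  T4=3  T5=10
Waiting times: T1=0, T2=3, T3=10, T4=1, T5=6
Average waiting = (0+3+10+1+6) / 5 = 20/5 = 4.00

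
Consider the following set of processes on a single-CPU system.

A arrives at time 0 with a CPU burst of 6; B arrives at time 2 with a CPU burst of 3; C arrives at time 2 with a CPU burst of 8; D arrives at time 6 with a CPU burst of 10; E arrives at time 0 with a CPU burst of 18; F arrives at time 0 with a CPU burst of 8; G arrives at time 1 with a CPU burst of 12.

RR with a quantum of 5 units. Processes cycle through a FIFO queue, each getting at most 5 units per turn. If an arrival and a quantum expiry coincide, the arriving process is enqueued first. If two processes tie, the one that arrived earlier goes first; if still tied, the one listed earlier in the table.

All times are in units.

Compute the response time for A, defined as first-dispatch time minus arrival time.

0

Gantt: | A 0-5 | E 5-10 | F 10-15 | G 15-20 | B 20-23 | C 23-28 | A 28-29 | D 29-34 | E 34-39 | F 39-42 | G 42-47 | C 47-50 | D 50-55 | E 55-60 | G 60-62 | E 62-65 |
Completion: A=29  B=23  C=50  D=55  E=65  F=42  G=62
Turnaround (C−A): A=29  B=21  C=48  D=49  E=65  F=42  G=61
Response(A) = first start − arrival = 0 − 0 = 0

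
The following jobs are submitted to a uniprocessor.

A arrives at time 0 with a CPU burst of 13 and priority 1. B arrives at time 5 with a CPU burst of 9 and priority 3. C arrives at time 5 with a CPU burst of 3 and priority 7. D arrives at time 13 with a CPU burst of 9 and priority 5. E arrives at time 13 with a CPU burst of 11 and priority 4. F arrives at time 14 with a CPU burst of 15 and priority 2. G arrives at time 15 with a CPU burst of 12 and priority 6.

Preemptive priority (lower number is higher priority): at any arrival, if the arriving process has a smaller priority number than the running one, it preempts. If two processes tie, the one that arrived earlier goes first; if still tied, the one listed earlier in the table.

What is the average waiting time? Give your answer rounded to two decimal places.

Gantt: | A 0-13 | B 13-14 | F 14-29 | B 29-37 | E 37-48 | D 48-57 | G 57-69 | C 69-72 |
Completion: A=13  B=37  C=72  D=57  E=48  F=29  G=69
Waiting times: A=0, B=23, C=64, D=35, E=24, F=0, G=42
Average waiting = (0+23+64+35+24+0+42) / 7 = 188/7 = 26.86

26.86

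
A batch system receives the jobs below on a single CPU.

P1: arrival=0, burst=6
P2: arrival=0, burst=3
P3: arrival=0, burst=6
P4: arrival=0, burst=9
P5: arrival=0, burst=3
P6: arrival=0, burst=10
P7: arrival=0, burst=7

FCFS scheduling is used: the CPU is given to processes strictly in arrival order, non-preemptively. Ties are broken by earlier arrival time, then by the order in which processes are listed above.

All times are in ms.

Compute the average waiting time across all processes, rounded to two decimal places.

Schedule: | P1 0-6 | P2 6-9 | P3 9-15 | P4 15-24 | P5 24-27 | P6 27-37 | P7 37-44 |
Completion: P1=6  P2=9  P3=15  P4=24  P5=27  P6=37  P7=44
Turnaround (C−A): P1=6  P2=9  P3=15  P4=24  P5=27  P6=37  P7=44
Waiting times: P1=0, P2=6, P3=9, P4=15, P5=24, P6=27, P7=37
Average waiting = (0+6+9+15+24+27+37) / 7 = 118/7 = 16.86

16.86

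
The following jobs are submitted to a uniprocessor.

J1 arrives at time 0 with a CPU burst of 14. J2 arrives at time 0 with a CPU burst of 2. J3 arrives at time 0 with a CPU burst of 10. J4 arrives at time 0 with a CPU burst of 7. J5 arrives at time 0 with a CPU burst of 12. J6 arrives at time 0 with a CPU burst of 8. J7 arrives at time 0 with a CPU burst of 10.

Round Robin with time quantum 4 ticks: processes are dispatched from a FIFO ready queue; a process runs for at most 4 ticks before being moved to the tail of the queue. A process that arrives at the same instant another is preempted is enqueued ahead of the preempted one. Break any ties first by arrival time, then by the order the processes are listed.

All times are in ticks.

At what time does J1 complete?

Gantt: | J1 0-4 | J2 4-6 | J3 6-10 | J4 10-14 | J5 14-18 | J6 18-22 | J7 22-26 | J1 26-30 | J3 30-34 | J4 34-37 | J5 37-41 | J6 41-45 | J7 45-49 | J1 49-53 | J3 53-55 | J5 55-59 | J7 59-61 | J1 61-63 |
Completion: J1=63  J2=6  J3=55  J4=37  J5=59  J6=45  J7=61

63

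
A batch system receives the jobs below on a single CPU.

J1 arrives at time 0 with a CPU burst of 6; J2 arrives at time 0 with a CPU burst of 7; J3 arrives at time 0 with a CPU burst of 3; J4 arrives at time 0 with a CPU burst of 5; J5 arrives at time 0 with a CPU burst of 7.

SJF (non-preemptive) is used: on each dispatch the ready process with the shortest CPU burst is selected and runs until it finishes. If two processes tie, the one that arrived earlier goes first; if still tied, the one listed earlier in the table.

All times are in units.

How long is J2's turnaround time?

Schedule: | J3 0-3 | J4 3-8 | J1 8-14 | J2 14-21 | J5 21-28 |
Completion: J1=14  J2=21  J3=3  J4=8  J5=28
Turnaround (C−A): J1=14  J2=21  J3=3  J4=8  J5=28
Turnaround(J2) = completion − arrival = 21 − 0 = 21

21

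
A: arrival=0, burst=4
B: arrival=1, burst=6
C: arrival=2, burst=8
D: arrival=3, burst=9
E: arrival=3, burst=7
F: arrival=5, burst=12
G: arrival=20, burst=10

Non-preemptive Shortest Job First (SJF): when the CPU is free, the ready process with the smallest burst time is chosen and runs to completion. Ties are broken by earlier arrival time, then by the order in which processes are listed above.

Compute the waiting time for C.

15

Schedule: | A 0-4 | B 4-10 | E 10-17 | C 17-25 | D 25-34 | G 34-44 | F 44-56 |
Completion: A=4  B=10  C=25  D=34  E=17  F=56  G=44
Turnaround (C−A): A=4  B=9  C=23  D=31  E=14  F=51  G=24
Waiting(C) = turnaround − burst = 23 − 8 = 15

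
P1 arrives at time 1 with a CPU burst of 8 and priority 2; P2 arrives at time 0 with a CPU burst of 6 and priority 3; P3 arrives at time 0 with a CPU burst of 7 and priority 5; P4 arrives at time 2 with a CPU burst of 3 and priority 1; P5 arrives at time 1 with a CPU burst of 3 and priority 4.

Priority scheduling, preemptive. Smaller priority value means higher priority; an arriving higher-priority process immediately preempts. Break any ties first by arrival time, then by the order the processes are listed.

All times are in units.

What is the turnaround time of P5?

19

Timeline: | P2 0-1 | P1 1-2 | P4 2-5 | P1 5-12 | P2 12-17 | P5 17-20 | P3 20-27 |
Completion: P1=12  P2=17  P3=27  P4=5  P5=20
Turnaround(P5) = completion − arrival = 20 − 1 = 19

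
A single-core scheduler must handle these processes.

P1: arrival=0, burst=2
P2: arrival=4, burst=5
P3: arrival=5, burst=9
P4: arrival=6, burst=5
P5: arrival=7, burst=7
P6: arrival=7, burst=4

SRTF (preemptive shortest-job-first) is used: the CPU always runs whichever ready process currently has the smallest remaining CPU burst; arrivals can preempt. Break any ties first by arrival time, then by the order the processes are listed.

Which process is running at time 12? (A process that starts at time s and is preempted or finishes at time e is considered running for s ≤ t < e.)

P6

Schedule: | P1 0-2 | idle 2-4 | P2 4-9 | P6 9-13 | P4 13-18 | P5 18-25 | P3 25-34 |
Completion: P1=2  P2=9  P3=34  P4=18  P5=25  P6=13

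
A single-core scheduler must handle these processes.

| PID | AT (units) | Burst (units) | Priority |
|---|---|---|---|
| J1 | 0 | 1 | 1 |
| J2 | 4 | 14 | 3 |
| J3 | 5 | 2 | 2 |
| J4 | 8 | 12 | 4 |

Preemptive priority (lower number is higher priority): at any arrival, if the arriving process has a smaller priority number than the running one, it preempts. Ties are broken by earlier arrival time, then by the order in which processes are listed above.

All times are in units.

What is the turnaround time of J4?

Gantt: | J1 0-1 | idle 1-4 | J2 4-5 | J3 5-7 | J2 7-20 | J4 20-32 |
Completion: J1=1  J2=20  J3=7  J4=32
Turnaround(J4) = completion − arrival = 32 − 8 = 24

24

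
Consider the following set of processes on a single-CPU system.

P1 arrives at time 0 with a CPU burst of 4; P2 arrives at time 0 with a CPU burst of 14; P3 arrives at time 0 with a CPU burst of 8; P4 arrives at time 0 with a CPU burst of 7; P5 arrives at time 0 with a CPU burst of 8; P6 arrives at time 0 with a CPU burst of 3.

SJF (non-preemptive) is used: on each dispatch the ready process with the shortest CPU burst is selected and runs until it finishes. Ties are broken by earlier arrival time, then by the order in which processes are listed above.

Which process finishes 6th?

Gantt: | P6 0-3 | P1 3-7 | P4 7-14 | P3 14-22 | P5 22-30 | P2 30-44 |
Completion: P1=7  P2=44  P3=22  P4=14  P5=30  P6=3
Turnaround (C−A): P1=7  P2=44  P3=22  P4=14  P5=30  P6=3
Finish order: P6 → P1 → P4 → P3 → P5 → P2

P2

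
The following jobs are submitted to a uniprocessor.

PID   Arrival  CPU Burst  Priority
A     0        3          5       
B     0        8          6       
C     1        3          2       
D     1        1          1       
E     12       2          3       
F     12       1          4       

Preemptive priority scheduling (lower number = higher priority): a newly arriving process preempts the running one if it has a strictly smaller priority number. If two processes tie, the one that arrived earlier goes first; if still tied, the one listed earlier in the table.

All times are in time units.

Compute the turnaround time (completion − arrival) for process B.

18

Gantt: | A 0-1 | D 1-2 | C 2-5 | A 5-7 | B 7-12 | E 12-14 | F 14-15 | B 15-18 |
Completion: A=7  B=18  C=5  D=2  E=14  F=15
Turnaround(B) = completion − arrival = 18 − 0 = 18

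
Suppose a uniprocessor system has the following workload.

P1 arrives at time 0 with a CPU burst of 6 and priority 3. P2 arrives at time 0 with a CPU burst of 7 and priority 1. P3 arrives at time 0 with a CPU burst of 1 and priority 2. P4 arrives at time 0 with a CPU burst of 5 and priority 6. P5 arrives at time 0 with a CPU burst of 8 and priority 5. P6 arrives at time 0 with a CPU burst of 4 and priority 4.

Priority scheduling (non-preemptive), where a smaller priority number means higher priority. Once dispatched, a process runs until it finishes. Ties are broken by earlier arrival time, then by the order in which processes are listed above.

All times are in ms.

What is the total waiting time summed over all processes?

73

Timeline: | P2 0-7 | P3 7-8 | P1 8-14 | P6 14-18 | P5 18-26 | P4 26-31 |
Completion: P1=14  P2=7  P3=8  P4=31  P5=26  P6=18
Turnaround (C−A): P1=14  P2=7  P3=8  P4=31  P5=26  P6=18
Waiting = turnaround − burst: P1=8, P2=0, P3=7, P4=26, P5=18, P6=14
Total waiting = 8 + 0 + 7 + 26 + 18 + 14 = 73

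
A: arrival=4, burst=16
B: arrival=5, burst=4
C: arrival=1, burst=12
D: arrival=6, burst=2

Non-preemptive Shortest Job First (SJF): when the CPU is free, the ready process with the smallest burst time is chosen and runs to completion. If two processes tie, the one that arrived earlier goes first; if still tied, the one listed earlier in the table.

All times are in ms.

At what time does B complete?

19

Timeline: | idle 0-1 | C 1-13 | D 13-15 | B 15-19 | A 19-35 |
Completion: A=35  B=19  C=13  D=15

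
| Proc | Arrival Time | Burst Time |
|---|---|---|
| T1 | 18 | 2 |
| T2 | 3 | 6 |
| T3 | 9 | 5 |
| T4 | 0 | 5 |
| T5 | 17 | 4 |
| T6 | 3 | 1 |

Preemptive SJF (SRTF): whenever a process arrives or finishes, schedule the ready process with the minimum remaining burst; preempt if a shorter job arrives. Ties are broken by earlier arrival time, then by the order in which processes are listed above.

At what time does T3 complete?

17

Schedule: | T4 0-3 | T6 3-4 | T4 4-6 | T2 6-12 | T3 12-17 | T5 17-18 | T1 18-20 | T5 20-23 |
Completion: T1=20  T2=12  T3=17  T4=6  T5=23  T6=4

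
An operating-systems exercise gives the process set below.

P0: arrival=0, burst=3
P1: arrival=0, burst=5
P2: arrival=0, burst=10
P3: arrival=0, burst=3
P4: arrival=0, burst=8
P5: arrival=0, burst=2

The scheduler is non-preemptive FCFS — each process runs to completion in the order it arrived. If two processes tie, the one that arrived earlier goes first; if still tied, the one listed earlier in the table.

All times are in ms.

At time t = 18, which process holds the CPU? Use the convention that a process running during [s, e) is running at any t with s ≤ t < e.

Schedule: | P0 0-3 | P1 3-8 | P2 8-18 | P3 18-21 | P4 21-29 | P5 29-31 |
Completion: P0=3  P1=8  P2=18  P3=21  P4=29  P5=31
Turnaround (C−A): P0=3  P1=8  P2=18  P3=21  P4=29  P5=31

P3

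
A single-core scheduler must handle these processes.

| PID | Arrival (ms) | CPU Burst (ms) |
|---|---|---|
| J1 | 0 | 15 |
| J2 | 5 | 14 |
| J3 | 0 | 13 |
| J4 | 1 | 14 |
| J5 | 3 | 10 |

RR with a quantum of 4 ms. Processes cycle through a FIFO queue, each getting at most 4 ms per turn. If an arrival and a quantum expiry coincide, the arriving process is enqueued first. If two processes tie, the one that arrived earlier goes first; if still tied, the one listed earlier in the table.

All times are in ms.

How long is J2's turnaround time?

61

Gantt: | J1 0-4 | J3 4-8 | J4 8-12 | J5 12-16 | J1 16-20 | J2 20-24 | J3 24-28 | J4 28-32 | J5 32-36 | J1 36-40 | J2 40-44 | J3 44-48 | J4 48-52 | J5 52-54 | J1 54-57 | J2 57-61 | J3 61-62 | J4 62-64 | J2 64-66 |
Completion: J1=57  J2=66  J3=62  J4=64  J5=54
Turnaround (C−A): J1=57  J2=61  J3=62  J4=63  J5=51
Turnaround(J2) = completion − arrival = 66 − 5 = 61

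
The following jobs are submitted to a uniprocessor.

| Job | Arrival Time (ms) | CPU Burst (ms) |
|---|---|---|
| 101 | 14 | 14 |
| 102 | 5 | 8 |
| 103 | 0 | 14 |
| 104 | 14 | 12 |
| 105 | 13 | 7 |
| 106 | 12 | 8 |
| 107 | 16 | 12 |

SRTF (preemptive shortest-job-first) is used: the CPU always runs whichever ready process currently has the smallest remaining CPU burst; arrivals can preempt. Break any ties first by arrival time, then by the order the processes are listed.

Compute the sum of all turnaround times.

209

Schedule: | 103 0-5 | 102 5-13 | 105 13-20 | 106 20-28 | 103 28-37 | 104 37-49 | 107 49-61 | 101 61-75 |
Completion: 101=75  102=13  103=37  104=49  105=20  106=28  107=61
Turnaround (C−A): 101=61  102=8  103=37  104=35  105=7  106=16  107=45
Turnaround = completion − arrival: 101=61, 102=8, 103=37, 104=35, 105=7, 106=16, 107=45
Total turnaround = 61 + 8 + 37 + 35 + 7 + 16 + 45 = 209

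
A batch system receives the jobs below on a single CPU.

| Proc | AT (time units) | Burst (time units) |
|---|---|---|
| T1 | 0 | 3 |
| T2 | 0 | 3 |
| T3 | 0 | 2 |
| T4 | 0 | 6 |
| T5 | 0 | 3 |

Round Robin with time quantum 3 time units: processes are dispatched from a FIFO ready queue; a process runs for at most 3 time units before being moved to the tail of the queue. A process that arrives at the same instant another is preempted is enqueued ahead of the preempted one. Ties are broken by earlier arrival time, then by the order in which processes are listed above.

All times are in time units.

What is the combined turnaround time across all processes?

Gantt: | T1 0-3 | T2 3-6 | T3 6-8 | T4 8-11 | T5 11-14 | T4 14-17 |
Completion: T1=3  T2=6  T3=8  T4=17  T5=14
Turnaround = completion − arrival: T1=3, T2=6, T3=8, T4=17, T5=14
Total turnaround = 3 + 6 + 8 + 17 + 14 = 48

48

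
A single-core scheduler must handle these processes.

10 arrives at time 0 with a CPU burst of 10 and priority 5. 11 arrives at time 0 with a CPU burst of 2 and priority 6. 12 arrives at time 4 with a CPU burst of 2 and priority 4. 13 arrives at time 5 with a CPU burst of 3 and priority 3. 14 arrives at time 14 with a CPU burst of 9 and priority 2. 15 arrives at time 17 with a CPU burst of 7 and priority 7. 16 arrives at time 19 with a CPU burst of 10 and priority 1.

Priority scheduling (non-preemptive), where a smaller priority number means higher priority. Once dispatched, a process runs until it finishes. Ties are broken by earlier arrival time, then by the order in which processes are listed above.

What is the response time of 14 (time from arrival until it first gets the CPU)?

Timeline: | 10 0-10 | 13 10-13 | 12 13-15 | 14 15-24 | 16 24-34 | 11 34-36 | 15 36-43 |
Completion: 10=10  11=36  12=15  13=13  14=24  15=43  16=34
Turnaround (C−A): 10=10  11=36  12=11  13=8  14=10  15=26  16=15
Response(14) = first start − arrival = 15 − 14 = 1

1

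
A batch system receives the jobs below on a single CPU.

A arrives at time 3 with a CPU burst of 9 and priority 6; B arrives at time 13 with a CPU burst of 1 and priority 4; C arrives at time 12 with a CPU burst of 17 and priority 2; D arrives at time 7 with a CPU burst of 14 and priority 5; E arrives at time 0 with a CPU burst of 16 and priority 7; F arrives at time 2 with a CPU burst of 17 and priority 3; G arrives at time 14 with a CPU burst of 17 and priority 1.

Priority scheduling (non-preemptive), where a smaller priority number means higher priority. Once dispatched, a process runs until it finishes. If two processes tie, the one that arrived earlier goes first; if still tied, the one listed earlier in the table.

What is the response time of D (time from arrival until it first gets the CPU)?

Gantt: | E 0-16 | G 16-33 | C 33-50 | F 50-67 | B 67-68 | D 68-82 | A 82-91 |
Completion: A=91  B=68  C=50  D=82  E=16  F=67  G=33
Turnaround (C−A): A=88  B=55  C=38  D=75  E=16  F=65  G=19
Response(D) = first start − arrival = 68 − 7 = 61

61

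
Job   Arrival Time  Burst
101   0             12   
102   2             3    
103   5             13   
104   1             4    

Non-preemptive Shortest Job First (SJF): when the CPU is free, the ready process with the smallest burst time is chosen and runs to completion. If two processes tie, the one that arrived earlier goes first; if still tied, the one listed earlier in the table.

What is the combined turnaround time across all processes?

Timeline: | 101 0-12 | 102 12-15 | 104 15-19 | 103 19-32 |
Completion: 101=12  102=15  103=32  104=19
Turnaround = completion − arrival: 101=12, 102=13, 103=27, 104=18
Total turnaround = 12 + 13 + 27 + 18 = 70

70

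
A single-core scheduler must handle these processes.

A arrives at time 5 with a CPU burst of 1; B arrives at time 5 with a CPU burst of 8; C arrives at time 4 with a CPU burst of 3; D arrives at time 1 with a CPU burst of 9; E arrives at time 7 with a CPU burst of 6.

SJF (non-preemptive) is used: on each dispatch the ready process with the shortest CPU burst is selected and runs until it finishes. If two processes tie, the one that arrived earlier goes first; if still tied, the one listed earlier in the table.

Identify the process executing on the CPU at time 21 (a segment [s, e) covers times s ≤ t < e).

B

Schedule: | idle 0-1 | D 1-10 | A 10-11 | C 11-14 | E 14-20 | B 20-28 |
Completion: A=11  B=28  C=14  D=10  E=20
Turnaround (C−A): A=6  B=23  C=10  D=9  E=13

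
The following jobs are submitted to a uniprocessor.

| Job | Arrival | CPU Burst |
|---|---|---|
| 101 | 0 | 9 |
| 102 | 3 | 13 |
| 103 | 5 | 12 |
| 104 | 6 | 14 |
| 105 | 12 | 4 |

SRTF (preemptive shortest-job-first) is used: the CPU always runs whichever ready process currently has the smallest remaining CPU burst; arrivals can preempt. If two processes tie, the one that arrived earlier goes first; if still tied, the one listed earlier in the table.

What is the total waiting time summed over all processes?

Schedule: | 101 0-9 | 103 9-12 | 105 12-16 | 103 16-25 | 102 25-38 | 104 38-52 |
Completion: 101=9  102=38  103=25  104=52  105=16
Turnaround (C−A): 101=9  102=35  103=20  104=46  105=4
Waiting = turnaround − burst: 101=0, 102=22, 103=8, 104=32, 105=0
Total waiting = 0 + 22 + 8 + 32 + 0 = 62

62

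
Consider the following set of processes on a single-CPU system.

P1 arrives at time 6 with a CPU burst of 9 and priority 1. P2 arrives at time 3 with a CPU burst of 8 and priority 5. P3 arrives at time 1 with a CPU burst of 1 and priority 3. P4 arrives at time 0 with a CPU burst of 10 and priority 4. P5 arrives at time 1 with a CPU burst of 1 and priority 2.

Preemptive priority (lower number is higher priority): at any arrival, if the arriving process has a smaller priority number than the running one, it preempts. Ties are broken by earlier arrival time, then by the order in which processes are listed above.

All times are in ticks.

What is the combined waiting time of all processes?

Schedule: | P4 0-1 | P5 1-2 | P3 2-3 | P4 3-6 | P1 6-15 | P4 15-21 | P2 21-29 |
Completion: P1=15  P2=29  P3=3  P4=21  P5=2
Turnaround (C−A): P1=9  P2=26  P3=2  P4=21  P5=1
Waiting = turnaround − burst: P1=0, P2=18, P3=1, P4=11, P5=0
Total waiting = 0 + 18 + 1 + 11 + 0 = 30

30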